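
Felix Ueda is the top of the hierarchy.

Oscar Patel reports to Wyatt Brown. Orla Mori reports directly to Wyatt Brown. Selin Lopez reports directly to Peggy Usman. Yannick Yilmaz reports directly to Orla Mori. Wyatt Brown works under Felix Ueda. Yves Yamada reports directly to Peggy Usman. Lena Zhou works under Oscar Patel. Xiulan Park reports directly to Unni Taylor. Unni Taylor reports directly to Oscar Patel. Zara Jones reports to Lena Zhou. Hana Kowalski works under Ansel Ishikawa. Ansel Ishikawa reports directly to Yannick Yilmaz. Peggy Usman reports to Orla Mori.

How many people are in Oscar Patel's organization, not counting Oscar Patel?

Oscar Patel directly manages Unni Taylor, Lena Zhou. Under Unni Taylor: Xiulan Park (1). Under Lena Zhou: Zara Jones (1). So Oscar Patel's organization is 2 direct reports plus everyone under them: 2 + 2 = 4.

4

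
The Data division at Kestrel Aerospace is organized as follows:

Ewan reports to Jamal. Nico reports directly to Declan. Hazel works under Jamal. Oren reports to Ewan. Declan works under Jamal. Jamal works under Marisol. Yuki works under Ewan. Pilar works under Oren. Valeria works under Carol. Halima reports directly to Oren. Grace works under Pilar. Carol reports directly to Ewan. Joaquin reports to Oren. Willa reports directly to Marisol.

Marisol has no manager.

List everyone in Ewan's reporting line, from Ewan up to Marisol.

Ewan reports to Jamal. Jamal reports to Marisol. Marisol is at the top.

Ewan -> Jamal -> Marisol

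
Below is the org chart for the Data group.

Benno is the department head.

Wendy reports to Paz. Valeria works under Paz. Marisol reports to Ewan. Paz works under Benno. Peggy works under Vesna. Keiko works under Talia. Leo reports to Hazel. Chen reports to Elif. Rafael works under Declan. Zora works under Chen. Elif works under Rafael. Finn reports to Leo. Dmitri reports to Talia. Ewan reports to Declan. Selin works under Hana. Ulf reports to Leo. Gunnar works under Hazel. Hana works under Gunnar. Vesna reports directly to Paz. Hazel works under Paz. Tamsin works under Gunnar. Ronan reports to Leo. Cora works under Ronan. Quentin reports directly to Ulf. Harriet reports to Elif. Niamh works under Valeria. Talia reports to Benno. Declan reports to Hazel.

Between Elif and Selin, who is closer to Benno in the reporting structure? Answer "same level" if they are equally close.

Both Elif and Selin are 5 levels below Benno.

same level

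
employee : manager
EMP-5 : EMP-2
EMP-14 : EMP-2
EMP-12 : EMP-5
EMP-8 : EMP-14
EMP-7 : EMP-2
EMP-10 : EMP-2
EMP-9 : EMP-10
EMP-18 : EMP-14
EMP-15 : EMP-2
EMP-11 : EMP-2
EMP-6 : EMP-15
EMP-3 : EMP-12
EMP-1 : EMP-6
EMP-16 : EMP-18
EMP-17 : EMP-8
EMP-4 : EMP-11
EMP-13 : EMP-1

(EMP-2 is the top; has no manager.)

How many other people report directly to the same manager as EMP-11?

EMP-11 reports to EMP-2. EMP-2's other direct reports are EMP-5, EMP-14, EMP-7, EMP-10, EMP-15 — 5 peers.

5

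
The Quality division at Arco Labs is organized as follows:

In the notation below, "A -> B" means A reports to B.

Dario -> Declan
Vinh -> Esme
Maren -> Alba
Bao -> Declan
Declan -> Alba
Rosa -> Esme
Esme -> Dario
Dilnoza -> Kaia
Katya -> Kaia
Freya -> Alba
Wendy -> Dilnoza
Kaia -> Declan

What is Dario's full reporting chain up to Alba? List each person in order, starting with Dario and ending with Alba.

Dario reports to Declan. Declan reports to Alba. Alba is at the top.

Dario -> Declan -> Alba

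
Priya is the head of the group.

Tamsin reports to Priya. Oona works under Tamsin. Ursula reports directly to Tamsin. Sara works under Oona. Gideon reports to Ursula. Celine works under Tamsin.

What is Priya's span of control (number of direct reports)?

1

Priya directly manages Tamsin. That is 1 direct report.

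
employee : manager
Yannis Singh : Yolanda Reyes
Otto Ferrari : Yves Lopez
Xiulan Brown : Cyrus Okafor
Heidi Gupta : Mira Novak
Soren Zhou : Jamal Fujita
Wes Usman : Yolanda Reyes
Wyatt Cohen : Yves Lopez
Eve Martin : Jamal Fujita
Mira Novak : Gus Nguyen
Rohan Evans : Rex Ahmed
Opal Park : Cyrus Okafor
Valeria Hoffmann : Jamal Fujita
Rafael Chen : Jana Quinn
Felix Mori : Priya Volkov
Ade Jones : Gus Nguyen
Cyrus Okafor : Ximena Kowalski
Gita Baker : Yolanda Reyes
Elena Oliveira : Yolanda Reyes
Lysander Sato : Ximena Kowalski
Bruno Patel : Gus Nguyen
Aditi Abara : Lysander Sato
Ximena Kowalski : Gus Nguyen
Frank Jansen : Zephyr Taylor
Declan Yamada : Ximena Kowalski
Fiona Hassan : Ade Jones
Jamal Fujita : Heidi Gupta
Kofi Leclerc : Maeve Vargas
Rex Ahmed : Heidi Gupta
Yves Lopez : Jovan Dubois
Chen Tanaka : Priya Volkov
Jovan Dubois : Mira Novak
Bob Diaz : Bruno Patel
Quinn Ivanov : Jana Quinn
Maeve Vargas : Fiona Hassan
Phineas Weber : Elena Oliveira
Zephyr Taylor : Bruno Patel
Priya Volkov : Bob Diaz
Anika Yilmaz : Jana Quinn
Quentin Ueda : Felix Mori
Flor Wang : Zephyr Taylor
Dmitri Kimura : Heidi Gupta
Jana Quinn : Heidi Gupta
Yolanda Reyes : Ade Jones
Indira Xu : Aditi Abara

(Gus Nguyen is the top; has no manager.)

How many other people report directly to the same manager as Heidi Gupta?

1

Heidi Gupta reports to Mira Novak. Mira Novak's other direct reports are Jovan Dubois — 1 peer.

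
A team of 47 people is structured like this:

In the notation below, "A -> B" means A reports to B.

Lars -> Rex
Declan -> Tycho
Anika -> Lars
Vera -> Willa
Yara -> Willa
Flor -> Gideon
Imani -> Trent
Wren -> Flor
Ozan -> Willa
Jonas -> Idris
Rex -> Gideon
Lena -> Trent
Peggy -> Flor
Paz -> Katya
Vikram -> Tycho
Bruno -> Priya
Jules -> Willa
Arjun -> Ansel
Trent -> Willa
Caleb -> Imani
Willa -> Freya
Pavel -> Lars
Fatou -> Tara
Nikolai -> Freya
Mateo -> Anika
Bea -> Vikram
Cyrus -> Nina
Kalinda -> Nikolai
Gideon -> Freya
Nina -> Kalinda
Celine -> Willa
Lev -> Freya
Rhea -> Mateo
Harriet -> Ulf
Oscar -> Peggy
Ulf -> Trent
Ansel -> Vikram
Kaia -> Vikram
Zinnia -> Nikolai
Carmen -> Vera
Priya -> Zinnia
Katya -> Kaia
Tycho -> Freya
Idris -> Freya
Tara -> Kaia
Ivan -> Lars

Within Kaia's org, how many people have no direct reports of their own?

The people in Kaia's organization with no one reporting to them are Fatou, Paz. That is 2.

2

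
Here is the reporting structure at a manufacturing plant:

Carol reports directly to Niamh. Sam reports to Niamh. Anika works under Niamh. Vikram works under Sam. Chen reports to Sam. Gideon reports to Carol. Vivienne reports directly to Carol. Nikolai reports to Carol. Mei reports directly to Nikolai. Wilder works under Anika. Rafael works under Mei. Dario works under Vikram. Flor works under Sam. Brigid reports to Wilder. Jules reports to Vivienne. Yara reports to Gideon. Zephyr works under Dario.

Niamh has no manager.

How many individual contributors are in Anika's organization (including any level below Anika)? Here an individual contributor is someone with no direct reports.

The only person in Anika's organization with no one reporting to them is Brigid. That is 1.

1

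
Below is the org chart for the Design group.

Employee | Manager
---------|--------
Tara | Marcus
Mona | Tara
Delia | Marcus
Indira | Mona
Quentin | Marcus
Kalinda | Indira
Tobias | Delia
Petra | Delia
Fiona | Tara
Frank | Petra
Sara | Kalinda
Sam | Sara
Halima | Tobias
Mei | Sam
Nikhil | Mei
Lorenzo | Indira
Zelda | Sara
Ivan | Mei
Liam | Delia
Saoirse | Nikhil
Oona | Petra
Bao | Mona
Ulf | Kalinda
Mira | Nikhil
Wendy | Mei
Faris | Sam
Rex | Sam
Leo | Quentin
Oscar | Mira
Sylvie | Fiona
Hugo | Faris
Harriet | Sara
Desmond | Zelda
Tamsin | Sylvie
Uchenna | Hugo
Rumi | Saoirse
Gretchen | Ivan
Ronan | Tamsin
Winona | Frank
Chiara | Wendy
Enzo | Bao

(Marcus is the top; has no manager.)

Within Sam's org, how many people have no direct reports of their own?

6

The people in Sam's organization with no one reporting to them are Rex, Uchenna, Chiara, Gretchen, Oscar, Rumi. That is 6.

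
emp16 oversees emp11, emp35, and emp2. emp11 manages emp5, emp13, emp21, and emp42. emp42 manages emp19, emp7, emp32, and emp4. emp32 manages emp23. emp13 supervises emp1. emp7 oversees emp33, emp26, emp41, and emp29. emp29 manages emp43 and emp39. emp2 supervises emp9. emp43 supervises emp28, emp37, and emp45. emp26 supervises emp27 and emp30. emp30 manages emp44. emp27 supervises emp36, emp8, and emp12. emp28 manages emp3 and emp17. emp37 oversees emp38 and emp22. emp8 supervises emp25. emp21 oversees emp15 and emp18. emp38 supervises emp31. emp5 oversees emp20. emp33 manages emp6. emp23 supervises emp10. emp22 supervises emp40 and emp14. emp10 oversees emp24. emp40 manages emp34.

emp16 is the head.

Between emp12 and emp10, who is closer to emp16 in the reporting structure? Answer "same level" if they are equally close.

emp12 is 6 levels below emp16; emp10 is 5. emp10 is higher.

emp10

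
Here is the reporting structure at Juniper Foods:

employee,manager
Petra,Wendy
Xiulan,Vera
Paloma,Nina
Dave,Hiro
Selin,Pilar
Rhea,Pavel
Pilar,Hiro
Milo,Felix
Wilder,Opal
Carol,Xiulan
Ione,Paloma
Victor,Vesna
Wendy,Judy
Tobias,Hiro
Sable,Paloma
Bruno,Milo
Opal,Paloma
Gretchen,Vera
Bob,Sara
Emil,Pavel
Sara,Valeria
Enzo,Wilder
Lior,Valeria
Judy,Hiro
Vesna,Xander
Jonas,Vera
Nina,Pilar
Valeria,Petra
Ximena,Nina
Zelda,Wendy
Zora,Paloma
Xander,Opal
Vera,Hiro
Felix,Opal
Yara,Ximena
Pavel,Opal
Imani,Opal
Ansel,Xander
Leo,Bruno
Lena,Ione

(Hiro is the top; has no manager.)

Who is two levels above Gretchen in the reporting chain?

Hiro

Gretchen reports to Vera, and Vera reports to Hiro. So Gretchen's skip-level manager is Hiro.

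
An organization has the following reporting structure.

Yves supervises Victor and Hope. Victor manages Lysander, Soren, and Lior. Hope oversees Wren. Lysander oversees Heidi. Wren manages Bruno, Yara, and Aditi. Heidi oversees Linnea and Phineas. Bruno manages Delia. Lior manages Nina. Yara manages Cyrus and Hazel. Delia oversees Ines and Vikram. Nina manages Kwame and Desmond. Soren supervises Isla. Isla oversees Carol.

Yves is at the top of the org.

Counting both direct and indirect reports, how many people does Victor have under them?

11

Victor directly manages Lysander, Lior, Soren. Under Lysander: Heidi, Phineas, Linnea (3). Under Lior: Nina, Desmond, Kwame (3). Under Soren: Isla, Carol (2). So Victor's organization is 3 direct reports plus everyone under them: 4 + 4 + 3 = 11.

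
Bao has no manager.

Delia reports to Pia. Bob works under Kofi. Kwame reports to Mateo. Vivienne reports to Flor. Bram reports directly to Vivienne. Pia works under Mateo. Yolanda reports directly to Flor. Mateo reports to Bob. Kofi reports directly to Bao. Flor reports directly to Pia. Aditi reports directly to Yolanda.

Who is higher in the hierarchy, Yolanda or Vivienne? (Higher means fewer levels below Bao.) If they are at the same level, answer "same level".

Both Yolanda and Vivienne are 6 levels below Bao.

same level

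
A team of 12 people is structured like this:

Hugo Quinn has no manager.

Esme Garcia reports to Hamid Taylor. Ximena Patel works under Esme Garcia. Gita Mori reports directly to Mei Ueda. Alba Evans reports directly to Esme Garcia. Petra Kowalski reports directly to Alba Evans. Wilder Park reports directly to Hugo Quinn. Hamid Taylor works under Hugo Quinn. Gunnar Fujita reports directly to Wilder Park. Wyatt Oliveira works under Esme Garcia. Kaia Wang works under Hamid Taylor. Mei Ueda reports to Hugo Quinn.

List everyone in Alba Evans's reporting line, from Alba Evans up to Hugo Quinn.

Alba Evans -> Esme Garcia -> Hamid Taylor -> Hugo Quinn

Alba Evans reports to Esme Garcia. Esme Garcia reports to Hamid Taylor. Hamid Taylor reports to Hugo Quinn. Hugo Quinn is at the top.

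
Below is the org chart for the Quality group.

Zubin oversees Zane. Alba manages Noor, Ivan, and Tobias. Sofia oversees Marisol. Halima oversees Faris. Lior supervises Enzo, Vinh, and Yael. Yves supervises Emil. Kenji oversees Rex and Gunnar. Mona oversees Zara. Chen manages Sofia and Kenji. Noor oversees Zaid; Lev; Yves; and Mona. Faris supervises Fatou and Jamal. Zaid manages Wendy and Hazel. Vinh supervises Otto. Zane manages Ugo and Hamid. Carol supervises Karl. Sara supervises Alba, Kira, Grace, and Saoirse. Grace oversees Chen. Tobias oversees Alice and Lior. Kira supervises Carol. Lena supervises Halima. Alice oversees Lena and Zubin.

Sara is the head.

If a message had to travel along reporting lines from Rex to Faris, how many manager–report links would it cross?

10

Rex is 4 levels below Sara, and Faris is 6 levels below Sara (their lowest common manager). The shortest path runs up from Rex to Sara and back down to Faris: 4 + 6 = 10 links.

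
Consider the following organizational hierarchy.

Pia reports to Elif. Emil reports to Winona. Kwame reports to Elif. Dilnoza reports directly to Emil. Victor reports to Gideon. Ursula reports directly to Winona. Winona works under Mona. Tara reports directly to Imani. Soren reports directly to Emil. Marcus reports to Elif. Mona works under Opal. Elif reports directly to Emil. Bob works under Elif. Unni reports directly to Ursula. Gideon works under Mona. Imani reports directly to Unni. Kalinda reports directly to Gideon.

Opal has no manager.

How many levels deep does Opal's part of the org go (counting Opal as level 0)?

6

The longest chain under Opal runs Opal → Mona → Winona → Ursula → Unni → Imani → Tara, which is 6 levels below Opal.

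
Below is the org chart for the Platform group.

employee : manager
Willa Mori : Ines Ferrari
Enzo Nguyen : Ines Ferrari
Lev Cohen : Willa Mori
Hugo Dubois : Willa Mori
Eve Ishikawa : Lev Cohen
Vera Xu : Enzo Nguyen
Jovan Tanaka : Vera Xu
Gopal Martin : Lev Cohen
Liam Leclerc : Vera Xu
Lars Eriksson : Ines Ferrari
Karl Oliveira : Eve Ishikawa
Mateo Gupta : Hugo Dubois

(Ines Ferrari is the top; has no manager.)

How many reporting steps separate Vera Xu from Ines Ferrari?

Chain from Vera Xu up to Ines Ferrari: Vera Xu → Enzo Nguyen → Ines Ferrari. That is 2 steps up, so Vera Xu is 2 levels below Ines Ferrari.

2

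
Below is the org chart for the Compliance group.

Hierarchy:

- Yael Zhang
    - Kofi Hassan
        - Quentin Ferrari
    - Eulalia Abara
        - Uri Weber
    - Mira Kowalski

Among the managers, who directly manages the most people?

Direct-report counts: Yael Zhang has 3; Eulalia Abara has 1; Kofi Hassan has 1. The largest is 3, held by Yael Zhang.

Yael Zhang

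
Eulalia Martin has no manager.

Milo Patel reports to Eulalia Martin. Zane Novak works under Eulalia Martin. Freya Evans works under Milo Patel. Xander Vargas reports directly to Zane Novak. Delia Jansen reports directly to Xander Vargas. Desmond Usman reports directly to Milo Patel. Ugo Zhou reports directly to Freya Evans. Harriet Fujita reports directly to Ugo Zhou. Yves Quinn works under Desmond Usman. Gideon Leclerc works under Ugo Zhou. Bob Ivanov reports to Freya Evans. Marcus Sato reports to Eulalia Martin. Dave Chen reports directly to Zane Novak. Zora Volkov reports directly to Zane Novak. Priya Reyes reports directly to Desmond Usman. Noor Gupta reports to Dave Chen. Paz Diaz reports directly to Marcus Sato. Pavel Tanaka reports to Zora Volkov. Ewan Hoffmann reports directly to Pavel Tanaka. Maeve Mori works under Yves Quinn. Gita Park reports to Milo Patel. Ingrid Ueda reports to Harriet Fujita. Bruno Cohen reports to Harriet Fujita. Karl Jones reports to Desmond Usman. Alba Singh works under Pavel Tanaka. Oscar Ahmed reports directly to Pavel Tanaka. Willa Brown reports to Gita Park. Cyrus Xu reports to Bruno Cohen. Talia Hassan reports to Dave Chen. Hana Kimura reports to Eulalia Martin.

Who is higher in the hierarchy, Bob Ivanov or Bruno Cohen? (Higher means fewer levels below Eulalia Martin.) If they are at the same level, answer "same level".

Bob Ivanov

Bob Ivanov is 3 levels below Eulalia Martin; Bruno Cohen is 5. Bob Ivanov is higher.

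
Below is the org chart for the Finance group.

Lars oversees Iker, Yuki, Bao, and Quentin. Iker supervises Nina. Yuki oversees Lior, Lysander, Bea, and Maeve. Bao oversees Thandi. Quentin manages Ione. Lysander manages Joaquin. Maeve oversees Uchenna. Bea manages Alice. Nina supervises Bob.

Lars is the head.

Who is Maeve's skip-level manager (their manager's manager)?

Maeve reports to Yuki, and Yuki reports to Lars. So Maeve's skip-level manager is Lars.

Lars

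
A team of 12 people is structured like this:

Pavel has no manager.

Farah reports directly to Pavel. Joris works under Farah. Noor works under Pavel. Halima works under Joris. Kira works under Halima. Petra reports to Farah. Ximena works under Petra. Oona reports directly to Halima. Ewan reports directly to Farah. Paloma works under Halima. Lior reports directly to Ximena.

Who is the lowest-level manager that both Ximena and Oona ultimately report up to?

Ximena's chain of managers is Petra, Farah, Pavel. Oona's chain of managers is Halima, Joris, Farah, Pavel. The first manager that appears in both chains is Farah.

Farah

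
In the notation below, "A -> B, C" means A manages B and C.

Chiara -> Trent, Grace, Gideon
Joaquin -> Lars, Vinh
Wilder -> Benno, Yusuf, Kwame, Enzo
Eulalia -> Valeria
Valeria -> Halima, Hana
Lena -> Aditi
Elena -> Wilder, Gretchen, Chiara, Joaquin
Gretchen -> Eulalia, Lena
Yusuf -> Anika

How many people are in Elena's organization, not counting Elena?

20

Elena directly manages Wilder, Gretchen, Chiara, Joaquin. Under Wilder: Enzo, Kwame, Yusuf, Anika, Benno (5). Under Gretchen: Lena, Aditi, Eulalia, Valeria, Hana, Halima (6). Under Chiara: Gideon, Grace, Trent (3). Under Joaquin: Vinh, Lars (2). So Elena's organization is 4 direct reports plus everyone under them: 6 + 7 + 4 + 3 = 20.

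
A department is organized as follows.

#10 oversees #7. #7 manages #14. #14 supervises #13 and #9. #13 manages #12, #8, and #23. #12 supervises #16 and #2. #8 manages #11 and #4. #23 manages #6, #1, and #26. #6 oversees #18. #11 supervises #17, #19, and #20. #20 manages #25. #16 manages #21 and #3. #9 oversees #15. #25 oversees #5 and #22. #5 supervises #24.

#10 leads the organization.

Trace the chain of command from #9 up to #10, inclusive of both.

#9 reports to #14. #14 reports to #7. #7 reports to #10. #10 is at the top.

#9 -> #14 -> #7 -> #10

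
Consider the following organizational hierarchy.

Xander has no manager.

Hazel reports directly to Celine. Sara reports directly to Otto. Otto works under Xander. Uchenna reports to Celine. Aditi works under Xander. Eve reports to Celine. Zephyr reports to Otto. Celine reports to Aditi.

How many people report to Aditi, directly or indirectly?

Aditi directly manages Celine. Under Celine: Hazel, Eve, Uchenna (3). That's 4 in total.

4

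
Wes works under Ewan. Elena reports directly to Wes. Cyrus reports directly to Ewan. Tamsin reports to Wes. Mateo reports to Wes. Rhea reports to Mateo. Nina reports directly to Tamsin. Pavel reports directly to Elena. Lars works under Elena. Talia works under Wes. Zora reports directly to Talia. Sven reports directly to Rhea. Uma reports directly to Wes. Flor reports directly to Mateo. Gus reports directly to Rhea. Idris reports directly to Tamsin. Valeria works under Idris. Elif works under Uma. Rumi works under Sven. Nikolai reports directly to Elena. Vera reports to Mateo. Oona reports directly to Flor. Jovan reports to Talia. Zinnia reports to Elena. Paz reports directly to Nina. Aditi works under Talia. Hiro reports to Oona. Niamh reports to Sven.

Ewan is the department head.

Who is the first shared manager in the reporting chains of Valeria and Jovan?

Valeria's chain of managers is Idris, Tamsin, Wes, Ewan. Jovan's chain of managers is Talia, Wes, Ewan. The first manager that appears in both chains is Wes.

Wes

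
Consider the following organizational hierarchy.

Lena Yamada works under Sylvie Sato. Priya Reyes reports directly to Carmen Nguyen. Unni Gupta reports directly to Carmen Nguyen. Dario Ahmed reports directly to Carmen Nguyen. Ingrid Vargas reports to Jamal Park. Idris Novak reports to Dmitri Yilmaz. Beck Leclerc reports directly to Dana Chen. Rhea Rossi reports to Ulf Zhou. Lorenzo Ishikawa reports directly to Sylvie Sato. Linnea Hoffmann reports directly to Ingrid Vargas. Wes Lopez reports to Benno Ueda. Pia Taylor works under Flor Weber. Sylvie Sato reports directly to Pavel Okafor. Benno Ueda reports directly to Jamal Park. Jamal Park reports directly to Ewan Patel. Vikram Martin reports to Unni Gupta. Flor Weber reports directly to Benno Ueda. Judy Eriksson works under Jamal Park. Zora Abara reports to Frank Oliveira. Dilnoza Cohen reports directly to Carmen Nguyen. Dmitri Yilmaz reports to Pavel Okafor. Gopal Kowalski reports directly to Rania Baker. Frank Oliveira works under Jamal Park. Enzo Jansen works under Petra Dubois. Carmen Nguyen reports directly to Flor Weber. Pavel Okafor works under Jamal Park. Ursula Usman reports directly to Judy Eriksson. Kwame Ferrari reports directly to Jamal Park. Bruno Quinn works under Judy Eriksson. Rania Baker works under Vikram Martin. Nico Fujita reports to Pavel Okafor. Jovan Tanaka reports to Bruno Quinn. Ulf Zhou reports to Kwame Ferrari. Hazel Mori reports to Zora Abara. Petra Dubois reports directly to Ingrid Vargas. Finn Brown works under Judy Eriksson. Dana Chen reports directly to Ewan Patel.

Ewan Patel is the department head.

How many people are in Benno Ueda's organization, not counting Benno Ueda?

Benno Ueda directly manages Flor Weber, Wes Lopez. Under Flor Weber: Pia Taylor, Carmen Nguyen, Priya Reyes, Dilnoza Cohen, Dario Ahmed, Unni Gupta, Vikram Martin, Rania Baker, Gopal Kowalski (9). Wes Lopez has no reports. So Benno Ueda's organization is 2 direct reports plus everyone under them: 10 + 1 = 11.

11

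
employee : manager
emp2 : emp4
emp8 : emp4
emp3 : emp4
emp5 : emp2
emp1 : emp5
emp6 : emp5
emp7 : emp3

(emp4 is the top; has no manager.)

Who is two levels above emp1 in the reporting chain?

emp1 reports to emp5, and emp5 reports to emp2. So emp1's skip-level manager is emp2.

emp2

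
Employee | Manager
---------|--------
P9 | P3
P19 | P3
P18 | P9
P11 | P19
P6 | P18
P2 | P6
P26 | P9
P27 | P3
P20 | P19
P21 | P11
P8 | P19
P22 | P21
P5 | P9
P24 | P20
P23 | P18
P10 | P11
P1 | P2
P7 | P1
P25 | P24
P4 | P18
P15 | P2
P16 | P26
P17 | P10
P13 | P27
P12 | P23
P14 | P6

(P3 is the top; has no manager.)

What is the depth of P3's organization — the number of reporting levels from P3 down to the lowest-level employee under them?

6

The longest chain under P3 runs P3 → P9 → P18 → P6 → P2 → P1 → P7, which is 6 levels below P3.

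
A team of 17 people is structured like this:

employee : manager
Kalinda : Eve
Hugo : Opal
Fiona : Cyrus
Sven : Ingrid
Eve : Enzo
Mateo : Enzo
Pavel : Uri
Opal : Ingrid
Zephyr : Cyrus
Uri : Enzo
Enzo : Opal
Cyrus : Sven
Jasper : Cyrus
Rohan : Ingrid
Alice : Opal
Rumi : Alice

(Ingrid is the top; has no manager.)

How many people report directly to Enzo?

3

Enzo directly manages Eve, Uri, Mateo. That is 3 direct reports.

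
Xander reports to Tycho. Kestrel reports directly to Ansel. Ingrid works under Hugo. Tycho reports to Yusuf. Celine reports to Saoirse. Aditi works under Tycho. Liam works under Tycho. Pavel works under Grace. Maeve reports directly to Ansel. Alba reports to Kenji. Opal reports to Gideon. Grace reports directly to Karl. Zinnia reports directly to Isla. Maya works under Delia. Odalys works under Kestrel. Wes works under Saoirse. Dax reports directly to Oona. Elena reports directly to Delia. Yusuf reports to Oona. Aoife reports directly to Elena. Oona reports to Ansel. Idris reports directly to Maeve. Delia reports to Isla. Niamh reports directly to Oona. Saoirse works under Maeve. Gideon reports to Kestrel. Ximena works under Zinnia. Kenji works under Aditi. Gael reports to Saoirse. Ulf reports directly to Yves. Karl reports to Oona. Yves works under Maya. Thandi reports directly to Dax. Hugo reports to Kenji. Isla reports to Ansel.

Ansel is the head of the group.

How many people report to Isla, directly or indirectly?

Isla directly manages Delia, Zinnia. Under Delia: Elena, Aoife, Maya, Yves, Ulf (5). Under Zinnia: Ximena (1). So Isla's organization is 2 direct reports plus everyone under them: 6 + 2 = 8.

8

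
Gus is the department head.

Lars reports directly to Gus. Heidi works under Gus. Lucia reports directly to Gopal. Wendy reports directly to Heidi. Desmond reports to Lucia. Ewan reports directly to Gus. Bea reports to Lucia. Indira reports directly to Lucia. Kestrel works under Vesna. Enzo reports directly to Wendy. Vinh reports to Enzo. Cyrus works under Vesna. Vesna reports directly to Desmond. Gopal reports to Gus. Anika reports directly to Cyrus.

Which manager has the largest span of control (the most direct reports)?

Gus

Direct-report counts: Gus has 4; Heidi has 1; Wendy has 1; Enzo has 1; Gopal has 1; Lucia has 3; Desmond has 1; Vesna has 2; Cyrus has 1. The largest is 4, held by Gus.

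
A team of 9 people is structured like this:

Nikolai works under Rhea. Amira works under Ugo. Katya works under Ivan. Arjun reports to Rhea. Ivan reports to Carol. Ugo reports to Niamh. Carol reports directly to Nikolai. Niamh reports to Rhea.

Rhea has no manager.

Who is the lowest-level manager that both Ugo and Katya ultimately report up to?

Rhea

Ugo's chain of managers is Niamh, Rhea. Katya's chain of managers is Ivan, Carol, Nikolai, Rhea. The first manager that appears in both chains is Rhea.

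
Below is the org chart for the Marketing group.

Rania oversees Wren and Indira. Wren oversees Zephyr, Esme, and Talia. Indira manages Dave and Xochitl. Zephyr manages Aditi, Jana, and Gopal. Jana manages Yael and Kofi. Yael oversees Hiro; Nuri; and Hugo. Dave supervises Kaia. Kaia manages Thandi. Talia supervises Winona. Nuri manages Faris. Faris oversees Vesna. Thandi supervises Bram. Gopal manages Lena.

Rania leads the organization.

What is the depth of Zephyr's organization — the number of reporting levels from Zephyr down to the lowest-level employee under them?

5

The longest chain under Zephyr runs Zephyr → Jana → Yael → Nuri → Faris → Vesna, which is 5 levels below Zephyr.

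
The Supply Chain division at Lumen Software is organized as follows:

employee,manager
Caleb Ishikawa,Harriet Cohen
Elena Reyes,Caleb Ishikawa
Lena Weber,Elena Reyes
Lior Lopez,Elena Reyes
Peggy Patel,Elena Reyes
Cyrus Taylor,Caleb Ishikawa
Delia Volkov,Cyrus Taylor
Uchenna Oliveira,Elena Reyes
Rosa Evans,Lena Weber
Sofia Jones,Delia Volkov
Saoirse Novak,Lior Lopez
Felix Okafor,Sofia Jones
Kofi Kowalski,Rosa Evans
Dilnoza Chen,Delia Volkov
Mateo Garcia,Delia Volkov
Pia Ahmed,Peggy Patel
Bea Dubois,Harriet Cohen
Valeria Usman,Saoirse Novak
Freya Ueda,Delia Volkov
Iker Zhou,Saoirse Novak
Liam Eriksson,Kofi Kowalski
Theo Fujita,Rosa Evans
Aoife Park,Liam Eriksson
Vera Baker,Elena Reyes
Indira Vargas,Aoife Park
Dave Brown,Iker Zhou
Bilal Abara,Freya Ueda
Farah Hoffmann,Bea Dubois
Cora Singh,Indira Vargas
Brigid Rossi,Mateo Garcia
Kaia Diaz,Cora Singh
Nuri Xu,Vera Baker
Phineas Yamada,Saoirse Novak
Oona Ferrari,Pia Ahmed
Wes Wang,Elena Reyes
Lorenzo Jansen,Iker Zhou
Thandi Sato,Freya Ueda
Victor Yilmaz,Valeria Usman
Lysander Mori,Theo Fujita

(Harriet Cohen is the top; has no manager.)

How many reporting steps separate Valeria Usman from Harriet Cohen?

Chain from Valeria Usman up to Harriet Cohen: Valeria Usman → Saoirse Novak → Lior Lopez → Elena Reyes → Caleb Ishikawa → Harriet Cohen. That is 5 steps up, so Valeria Usman is 5 levels below Harriet Cohen.

5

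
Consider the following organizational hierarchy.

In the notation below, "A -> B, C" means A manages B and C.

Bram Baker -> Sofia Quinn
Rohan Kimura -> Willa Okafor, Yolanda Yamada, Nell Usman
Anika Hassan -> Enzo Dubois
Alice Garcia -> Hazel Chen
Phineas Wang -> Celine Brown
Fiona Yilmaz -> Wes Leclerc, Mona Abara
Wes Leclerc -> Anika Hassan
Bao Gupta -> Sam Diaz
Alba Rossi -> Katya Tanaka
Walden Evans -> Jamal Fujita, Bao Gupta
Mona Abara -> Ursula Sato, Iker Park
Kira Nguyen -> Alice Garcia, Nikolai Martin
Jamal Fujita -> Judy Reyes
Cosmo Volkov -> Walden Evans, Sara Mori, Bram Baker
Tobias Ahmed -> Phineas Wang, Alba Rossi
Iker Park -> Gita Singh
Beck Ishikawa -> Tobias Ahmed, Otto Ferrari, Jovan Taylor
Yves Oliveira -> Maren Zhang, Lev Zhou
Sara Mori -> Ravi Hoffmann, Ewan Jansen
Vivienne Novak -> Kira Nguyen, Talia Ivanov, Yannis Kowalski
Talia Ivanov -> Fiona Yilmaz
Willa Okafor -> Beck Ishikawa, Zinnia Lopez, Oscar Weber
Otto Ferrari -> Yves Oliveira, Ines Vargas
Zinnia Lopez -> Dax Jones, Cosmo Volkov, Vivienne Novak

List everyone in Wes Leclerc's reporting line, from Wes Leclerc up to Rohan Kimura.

Wes Leclerc reports to Fiona Yilmaz. Fiona Yilmaz reports to Talia Ivanov. Talia Ivanov reports to Vivienne Novak. Vivienne Novak reports to Zinnia Lopez. Zinnia Lopez reports to Willa Okafor. Willa Okafor reports to Rohan Kimura. Rohan Kimura is at the top.

Wes Leclerc -> Fiona Yilmaz -> Talia Ivanov -> Vivienne Novak -> Zinnia Lopez -> Willa Okafor -> Rohan Kimura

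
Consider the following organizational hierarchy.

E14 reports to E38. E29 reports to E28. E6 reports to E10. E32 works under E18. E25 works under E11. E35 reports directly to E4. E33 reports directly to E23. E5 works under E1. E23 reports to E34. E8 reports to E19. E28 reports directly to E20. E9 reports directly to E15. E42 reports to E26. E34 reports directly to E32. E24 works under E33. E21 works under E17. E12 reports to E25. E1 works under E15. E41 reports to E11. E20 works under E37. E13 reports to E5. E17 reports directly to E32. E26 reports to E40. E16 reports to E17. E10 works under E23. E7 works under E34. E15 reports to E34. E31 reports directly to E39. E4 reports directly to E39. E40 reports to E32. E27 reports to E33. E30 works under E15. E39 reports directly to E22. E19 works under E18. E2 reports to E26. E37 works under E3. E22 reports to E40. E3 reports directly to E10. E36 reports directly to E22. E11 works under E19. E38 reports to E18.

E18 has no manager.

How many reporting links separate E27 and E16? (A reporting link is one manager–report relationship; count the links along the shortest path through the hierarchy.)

E27 is 4 levels below E32, and E16 is 2 levels below E32 (their lowest common manager). The shortest path runs up from E27 to E32 and back down to E16: 4 + 2 = 6 links.

6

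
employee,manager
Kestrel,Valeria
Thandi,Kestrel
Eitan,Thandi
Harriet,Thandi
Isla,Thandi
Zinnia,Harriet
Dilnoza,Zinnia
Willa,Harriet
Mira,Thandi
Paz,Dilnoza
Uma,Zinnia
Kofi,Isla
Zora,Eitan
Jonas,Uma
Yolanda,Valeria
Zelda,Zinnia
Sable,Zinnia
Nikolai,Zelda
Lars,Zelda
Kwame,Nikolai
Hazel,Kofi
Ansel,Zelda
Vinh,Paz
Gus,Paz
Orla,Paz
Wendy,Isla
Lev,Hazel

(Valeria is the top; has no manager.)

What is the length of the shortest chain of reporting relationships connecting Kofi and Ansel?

6

Kofi is 2 levels below Thandi, and Ansel is 4 levels below Thandi (their lowest common manager). The shortest path runs up from Kofi to Thandi and back down to Ansel: 2 + 4 = 6 links.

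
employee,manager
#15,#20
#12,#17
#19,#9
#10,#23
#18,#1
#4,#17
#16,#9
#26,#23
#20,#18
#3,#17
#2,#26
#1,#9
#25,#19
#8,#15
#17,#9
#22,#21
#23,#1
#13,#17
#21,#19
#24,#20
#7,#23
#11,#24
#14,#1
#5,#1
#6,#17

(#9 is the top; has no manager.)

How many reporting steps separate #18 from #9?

Chain from #18 up to #9: #18 → #1 → #9. That is 2 steps up, so #18 is 2 levels below #9.

2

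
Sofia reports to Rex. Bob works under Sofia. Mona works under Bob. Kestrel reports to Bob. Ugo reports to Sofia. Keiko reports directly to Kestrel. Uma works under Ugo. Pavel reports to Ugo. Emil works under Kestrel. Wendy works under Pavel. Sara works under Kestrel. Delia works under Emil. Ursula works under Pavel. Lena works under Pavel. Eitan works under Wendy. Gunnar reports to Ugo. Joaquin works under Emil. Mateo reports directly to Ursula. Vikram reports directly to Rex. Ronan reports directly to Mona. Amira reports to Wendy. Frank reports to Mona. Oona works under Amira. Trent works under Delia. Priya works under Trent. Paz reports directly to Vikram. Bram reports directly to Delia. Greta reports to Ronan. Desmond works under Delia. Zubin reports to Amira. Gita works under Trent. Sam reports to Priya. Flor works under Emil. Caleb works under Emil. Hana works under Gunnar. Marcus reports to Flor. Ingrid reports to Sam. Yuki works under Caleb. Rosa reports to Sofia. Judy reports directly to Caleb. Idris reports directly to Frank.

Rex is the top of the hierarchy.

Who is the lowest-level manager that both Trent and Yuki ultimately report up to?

Trent's chain of managers is Delia, Emil, Kestrel, Bob, Sofia, Rex. Yuki's chain of managers is Caleb, Emil, Kestrel, Bob, Sofia, Rex. The first manager that appears in both chains is Emil.

Emil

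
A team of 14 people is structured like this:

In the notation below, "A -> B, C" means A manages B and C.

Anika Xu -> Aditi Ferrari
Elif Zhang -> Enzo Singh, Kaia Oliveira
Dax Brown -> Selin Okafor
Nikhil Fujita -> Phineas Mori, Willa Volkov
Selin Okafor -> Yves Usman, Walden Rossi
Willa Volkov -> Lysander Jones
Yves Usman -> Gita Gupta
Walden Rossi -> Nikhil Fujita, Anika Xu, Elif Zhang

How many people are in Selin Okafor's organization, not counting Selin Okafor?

Selin Okafor directly manages Yves Usman, Walden Rossi. Under Yves Usman: Gita Gupta (1). Under Walden Rossi: Elif Zhang, Kaia Oliveira, Enzo Singh, Anika Xu, Aditi Ferrari, Nikhil Fujita, Willa Volkov, Lysander Jones, Phineas Mori (9). So Selin Okafor's organization is 2 direct reports plus everyone under them: 2 + 10 = 12.

12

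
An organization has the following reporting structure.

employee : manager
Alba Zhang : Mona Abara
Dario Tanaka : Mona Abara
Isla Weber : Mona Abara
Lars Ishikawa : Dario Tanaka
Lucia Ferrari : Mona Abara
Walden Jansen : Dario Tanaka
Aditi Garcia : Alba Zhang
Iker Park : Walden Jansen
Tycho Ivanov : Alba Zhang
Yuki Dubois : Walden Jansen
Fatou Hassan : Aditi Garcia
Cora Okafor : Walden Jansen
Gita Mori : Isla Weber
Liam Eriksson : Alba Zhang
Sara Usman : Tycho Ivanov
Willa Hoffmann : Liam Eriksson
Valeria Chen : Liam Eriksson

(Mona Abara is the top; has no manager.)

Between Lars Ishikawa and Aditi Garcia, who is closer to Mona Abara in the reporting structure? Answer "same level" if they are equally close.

same level

Both Lars Ishikawa and Aditi Garcia are 2 levels below Mona Abara.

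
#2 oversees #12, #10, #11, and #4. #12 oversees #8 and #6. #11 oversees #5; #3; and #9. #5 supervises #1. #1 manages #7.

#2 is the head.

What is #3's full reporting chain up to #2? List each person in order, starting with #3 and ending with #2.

#3 -> #11 -> #2

#3 reports to #11. #11 reports to #2. #2 is at the top.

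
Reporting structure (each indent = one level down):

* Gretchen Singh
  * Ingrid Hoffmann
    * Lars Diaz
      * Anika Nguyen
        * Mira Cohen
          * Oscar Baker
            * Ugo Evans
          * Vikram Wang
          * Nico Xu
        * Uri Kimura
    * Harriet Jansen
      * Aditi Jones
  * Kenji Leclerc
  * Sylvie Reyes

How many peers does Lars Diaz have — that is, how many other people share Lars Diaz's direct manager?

Lars Diaz reports to Ingrid Hoffmann. Ingrid Hoffmann's other direct reports are Harriet Jansen — 1 peer.

1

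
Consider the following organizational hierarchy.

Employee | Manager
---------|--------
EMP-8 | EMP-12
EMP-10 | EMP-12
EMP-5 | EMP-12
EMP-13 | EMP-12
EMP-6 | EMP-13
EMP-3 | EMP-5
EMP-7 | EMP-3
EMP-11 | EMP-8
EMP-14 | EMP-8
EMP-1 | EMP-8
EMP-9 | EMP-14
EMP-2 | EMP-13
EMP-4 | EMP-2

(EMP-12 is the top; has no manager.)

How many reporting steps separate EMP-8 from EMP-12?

Chain from EMP-8 up to EMP-12: EMP-8 → EMP-12. That is 1 step up, so EMP-8 is 1 level below EMP-12.

1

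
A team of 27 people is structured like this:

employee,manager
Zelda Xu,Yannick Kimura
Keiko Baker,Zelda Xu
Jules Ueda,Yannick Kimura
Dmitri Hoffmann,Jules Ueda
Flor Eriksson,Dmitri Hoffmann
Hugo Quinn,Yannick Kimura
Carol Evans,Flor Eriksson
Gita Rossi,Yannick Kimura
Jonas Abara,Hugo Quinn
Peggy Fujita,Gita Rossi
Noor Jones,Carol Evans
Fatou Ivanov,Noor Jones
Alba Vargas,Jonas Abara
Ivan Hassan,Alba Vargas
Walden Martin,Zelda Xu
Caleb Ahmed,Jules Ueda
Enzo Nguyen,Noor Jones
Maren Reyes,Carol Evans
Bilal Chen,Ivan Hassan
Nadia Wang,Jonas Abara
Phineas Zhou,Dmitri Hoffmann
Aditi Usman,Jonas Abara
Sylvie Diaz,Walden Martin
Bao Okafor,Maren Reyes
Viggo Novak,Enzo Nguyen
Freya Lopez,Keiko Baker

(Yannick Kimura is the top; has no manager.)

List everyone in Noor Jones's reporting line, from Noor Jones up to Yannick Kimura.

Noor Jones -> Carol Evans -> Flor Eriksson -> Dmitri Hoffmann -> Jules Ueda -> Yannick Kimura

Noor Jones reports to Carol Evans. Carol Evans reports to Flor Eriksson. Flor Eriksson reports to Dmitri Hoffmann. Dmitri Hoffmann reports to Jules Ueda. Jules Ueda reports to Yannick Kimura. Yannick Kimura is at the top.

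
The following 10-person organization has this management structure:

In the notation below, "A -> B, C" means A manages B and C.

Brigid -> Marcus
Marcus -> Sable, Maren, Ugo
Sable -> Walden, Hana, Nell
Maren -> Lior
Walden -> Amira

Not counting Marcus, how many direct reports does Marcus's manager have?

0

Marcus reports to Brigid, and Brigid has no other direct reports. Marcus has 0 peers.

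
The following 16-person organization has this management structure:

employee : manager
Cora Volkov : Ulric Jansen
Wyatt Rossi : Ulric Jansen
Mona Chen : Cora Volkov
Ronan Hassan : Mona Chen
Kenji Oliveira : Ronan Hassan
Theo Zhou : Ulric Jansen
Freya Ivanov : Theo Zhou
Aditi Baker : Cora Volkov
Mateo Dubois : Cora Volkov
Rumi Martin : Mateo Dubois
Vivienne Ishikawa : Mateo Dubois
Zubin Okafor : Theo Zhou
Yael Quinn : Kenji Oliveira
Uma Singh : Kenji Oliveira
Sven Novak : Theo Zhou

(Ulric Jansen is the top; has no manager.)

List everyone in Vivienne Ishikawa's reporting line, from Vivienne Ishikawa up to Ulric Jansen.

Vivienne Ishikawa reports to Mateo Dubois. Mateo Dubois reports to Cora Volkov. Cora Volkov reports to Ulric Jansen. Ulric Jansen is at the top.

Vivienne Ishikawa -> Mateo Dubois -> Cora Volkov -> Ulric Jansen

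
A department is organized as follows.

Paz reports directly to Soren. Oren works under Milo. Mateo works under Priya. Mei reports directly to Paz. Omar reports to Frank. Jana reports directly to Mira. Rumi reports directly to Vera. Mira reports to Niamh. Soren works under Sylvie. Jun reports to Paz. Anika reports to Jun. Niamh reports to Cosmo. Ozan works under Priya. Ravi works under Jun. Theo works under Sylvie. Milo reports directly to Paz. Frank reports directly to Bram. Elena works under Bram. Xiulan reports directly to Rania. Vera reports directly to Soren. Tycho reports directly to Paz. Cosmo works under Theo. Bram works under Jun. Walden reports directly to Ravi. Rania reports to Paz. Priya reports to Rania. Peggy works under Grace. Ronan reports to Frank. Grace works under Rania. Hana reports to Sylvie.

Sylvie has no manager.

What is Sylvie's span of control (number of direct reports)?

Sylvie directly manages Soren, Theo, Hana. That is 3 direct reports.

3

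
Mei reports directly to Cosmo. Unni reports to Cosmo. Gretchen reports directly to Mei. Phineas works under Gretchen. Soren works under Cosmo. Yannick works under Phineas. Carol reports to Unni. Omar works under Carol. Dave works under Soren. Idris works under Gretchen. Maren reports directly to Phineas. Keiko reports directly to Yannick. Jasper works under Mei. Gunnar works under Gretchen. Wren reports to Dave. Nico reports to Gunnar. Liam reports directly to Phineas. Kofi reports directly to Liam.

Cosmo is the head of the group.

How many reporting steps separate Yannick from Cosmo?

Chain from Yannick up to Cosmo: Yannick → Phineas → Gretchen → Mei → Cosmo. That is 4 steps up, so Yannick is 4 levels below Cosmo.

4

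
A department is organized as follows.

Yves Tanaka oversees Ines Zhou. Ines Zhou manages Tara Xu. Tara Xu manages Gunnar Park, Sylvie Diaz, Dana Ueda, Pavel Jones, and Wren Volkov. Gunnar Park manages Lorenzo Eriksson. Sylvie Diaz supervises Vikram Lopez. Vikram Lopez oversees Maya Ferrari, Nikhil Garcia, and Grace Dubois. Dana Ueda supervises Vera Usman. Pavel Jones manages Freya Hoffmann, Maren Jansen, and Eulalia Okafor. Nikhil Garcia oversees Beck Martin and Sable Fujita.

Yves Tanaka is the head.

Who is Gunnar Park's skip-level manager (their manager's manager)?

Gunnar Park reports to Tara Xu, and Tara Xu reports to Ines Zhou. So Gunnar Park's skip-level manager is Ines Zhou.

Ines Zhou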